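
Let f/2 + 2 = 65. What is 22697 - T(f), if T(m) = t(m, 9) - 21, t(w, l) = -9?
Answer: 22727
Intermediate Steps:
f = 126 (f = -4 + 2*65 = -4 + 130 = 126)
T(m) = -30 (T(m) = -9 - 21 = -30)
22697 - T(f) = 22697 - 1*(-30) = 22697 + 30 = 22727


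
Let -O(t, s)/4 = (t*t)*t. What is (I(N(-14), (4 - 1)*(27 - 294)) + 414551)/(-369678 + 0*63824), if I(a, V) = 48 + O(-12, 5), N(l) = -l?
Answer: -421511/369678 ≈ -1.1402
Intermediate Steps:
O(t, s) = -4*t**3 (O(t, s) = -4*t*t*t = -4*t**2*t = -4*t**3)
I(a, V) = 6960 (I(a, V) = 48 - 4*(-12)**3 = 48 - 4*(-1728) = 48 + 6912 = 6960)
(I(N(-14), (4 - 1)*(27 - 294)) + 414551)/(-369678 + 0*63824) = (6960 + 414551)/(-369678 + 0*63824) = 421511/(-369678 + 0) = 421511/(-369678) = 421511*(-1/369678) = -421511/369678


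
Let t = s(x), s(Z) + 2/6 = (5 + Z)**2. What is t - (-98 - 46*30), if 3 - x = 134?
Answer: 52061/3 ≈ 17354.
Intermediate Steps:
x = -131 (x = 3 - 1*134 = 3 - 134 = -131)
s(Z) = -1/3 + (5 + Z)**2
t = 47627/3 (t = -1/3 + (5 - 131)**2 = -1/3 + (-126)**2 = -1/3 + 15876 = 47627/3 ≈ 15876.)
t - (-98 - 46*30) = 47627/3 - (-98 - 46*30) = 47627/3 - (-98 - 1380) = 47627/3 - 1*(-1478) = 47627/3 + 1478 = 52061/3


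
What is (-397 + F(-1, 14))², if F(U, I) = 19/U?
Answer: 173056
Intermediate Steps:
(-397 + F(-1, 14))² = (-397 + 19/(-1))² = (-397 + 19*(-1))² = (-397 - 19)² = (-416)² = 173056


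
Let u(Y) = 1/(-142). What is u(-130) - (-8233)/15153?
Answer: 1153933/2151726 ≈ 0.53628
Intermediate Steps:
u(Y) = -1/142
u(-130) - (-8233)/15153 = -1/142 - (-8233)/15153 = -1/142 - 1*(-8233/15153) = -1/142 + 8233/15153 = 1153933/2151726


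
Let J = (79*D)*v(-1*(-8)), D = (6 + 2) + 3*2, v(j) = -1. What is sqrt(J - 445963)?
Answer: I*sqrt(447069) ≈ 668.63*I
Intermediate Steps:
D = 14 (D = 8 + 6 = 14)
J = -1106 (J = (79*14)*(-1) = 1106*(-1) = -1106)
sqrt(J - 445963) = sqrt(-1106 - 445963) = sqrt(-447069) = I*sqrt(447069)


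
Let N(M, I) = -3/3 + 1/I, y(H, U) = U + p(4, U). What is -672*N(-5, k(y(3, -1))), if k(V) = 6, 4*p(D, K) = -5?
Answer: 560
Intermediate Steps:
p(D, K) = -5/4 (p(D, K) = (¼)*(-5) = -5/4)
y(H, U) = -5/4 + U (y(H, U) = U - 5/4 = -5/4 + U)
N(M, I) = -1 + 1/I (N(M, I) = -3*⅓ + 1/I = -1 + 1/I)
-672*N(-5, k(y(3, -1))) = -672*(1 - 1*6)/6 = -112*(1 - 6) = -112*(-5) = -672*(-⅚) = 560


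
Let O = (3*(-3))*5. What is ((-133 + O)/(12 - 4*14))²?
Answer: 7921/484 ≈ 16.366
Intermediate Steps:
O = -45 (O = -9*5 = -45)
((-133 + O)/(12 - 4*14))² = ((-133 - 45)/(12 - 4*14))² = (-178/(12 - 56))² = (-178/(-44))² = (-178*(-1/44))² = (89/22)² = 7921/484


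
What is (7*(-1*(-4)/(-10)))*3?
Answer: -42/5 ≈ -8.4000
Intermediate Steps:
(7*(-1*(-4)/(-10)))*3 = (7*(4*(-⅒)))*3 = (7*(-⅖))*3 = -14/5*3 = -42/5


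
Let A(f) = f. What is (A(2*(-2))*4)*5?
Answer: -80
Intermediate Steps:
(A(2*(-2))*4)*5 = ((2*(-2))*4)*5 = -4*4*5 = -16*5 = -80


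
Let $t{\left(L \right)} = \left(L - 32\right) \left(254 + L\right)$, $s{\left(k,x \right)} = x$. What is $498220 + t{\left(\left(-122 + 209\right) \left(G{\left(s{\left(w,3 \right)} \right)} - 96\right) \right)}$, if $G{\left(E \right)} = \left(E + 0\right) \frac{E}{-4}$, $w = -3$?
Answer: $\frac{1146504345}{16} \approx 7.1657 \cdot 10^{7}$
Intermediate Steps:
$G{\left(E \right)} = - \frac{E^{2}}{4}$ ($G{\left(E \right)} = E E \left(- \frac{1}{4}\right) = E \left(- \frac{E}{4}\right) = - \frac{E^{2}}{4}$)
$t{\left(L \right)} = \left(-32 + L\right) \left(254 + L\right)$
$498220 + t{\left(\left(-122 + 209\right) \left(G{\left(s{\left(w,3 \right)} \right)} - 96\right) \right)} = 498220 + \left(-8128 + \left(\left(-122 + 209\right) \left(- \frac{3^{2}}{4} - 96\right)\right)^{2} + 222 \left(-122 + 209\right) \left(- \frac{3^{2}}{4} - 96\right)\right) = 498220 + \left(-8128 + \left(87 \left(\left(- \frac{1}{4}\right) 9 - 96\right)\right)^{2} + 222 \cdot 87 \left(\left(- \frac{1}{4}\right) 9 - 96\right)\right) = 498220 + \left(-8128 + \left(87 \left(- \frac{9}{4} - 96\right)\right)^{2} + 222 \cdot 87 \left(- \frac{9}{4} - 96\right)\right) = 498220 + \left(-8128 + \left(87 \left(- \frac{393}{4}\right)\right)^{2} + 222 \cdot 87 \left(- \frac{393}{4}\right)\right) = 498220 + \left(-8128 + \left(- \frac{34191}{4}\right)^{2} + 222 \left(- \frac{34191}{4}\right)\right) = 498220 - - \frac{1138532825}{16} = 498220 + \frac{1138532825}{16} = \frac{1146504345}{16}$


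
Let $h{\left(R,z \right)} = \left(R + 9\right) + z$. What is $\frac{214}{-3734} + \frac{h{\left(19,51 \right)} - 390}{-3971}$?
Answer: $\frac{155740}{7413857} \approx 0.021007$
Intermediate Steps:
$h{\left(R,z \right)} = 9 + R + z$ ($h{\left(R,z \right)} = \left(9 + R\right) + z = 9 + R + z$)
$\frac{214}{-3734} + \frac{h{\left(19,51 \right)} - 390}{-3971} = \frac{214}{-3734} + \frac{\left(9 + 19 + 51\right) - 390}{-3971} = 214 \left(- \frac{1}{3734}\right) + \left(79 - 390\right) \left(- \frac{1}{3971}\right) = - \frac{107}{1867} - - \frac{311}{3971} = - \frac{107}{1867} + \frac{311}{3971} = \frac{155740}{7413857}$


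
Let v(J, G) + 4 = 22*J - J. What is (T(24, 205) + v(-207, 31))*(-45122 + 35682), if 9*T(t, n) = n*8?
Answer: 354179360/9 ≈ 3.9353e+7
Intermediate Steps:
T(t, n) = 8*n/9 (T(t, n) = (n*8)/9 = (8*n)/9 = 8*n/9)
v(J, G) = -4 + 21*J (v(J, G) = -4 + (22*J - J) = -4 + 21*J)
(T(24, 205) + v(-207, 31))*(-45122 + 35682) = ((8/9)*205 + (-4 + 21*(-207)))*(-45122 + 35682) = (1640/9 + (-4 - 4347))*(-9440) = (1640/9 - 4351)*(-9440) = -37519/9*(-9440) = 354179360/9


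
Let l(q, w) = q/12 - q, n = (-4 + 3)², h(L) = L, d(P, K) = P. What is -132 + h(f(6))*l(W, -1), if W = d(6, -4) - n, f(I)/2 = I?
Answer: -187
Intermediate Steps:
f(I) = 2*I
n = 1 (n = (-1)² = 1)
W = 5 (W = 6 - 1*1 = 6 - 1 = 5)
l(q, w) = -11*q/12 (l(q, w) = q*(1/12) - q = q/12 - q = -11*q/12)
-132 + h(f(6))*l(W, -1) = -132 + (2*6)*(-11/12*5) = -132 + 12*(-55/12) = -132 - 55 = -187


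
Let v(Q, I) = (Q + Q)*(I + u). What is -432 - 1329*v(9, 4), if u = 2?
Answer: -143964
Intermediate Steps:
v(Q, I) = 2*Q*(2 + I) (v(Q, I) = (Q + Q)*(I + 2) = (2*Q)*(2 + I) = 2*Q*(2 + I))
-432 - 1329*v(9, 4) = -432 - 2658*9*(2 + 4) = -432 - 2658*9*6 = -432 - 1329*108 = -432 - 143532 = -143964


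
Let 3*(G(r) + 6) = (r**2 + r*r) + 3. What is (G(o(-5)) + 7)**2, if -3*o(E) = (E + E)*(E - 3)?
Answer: 165225316/729 ≈ 2.2665e+5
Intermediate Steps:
o(E) = -2*E*(-3 + E)/3 (o(E) = -(E + E)*(E - 3)/3 = -2*E*(-3 + E)/3)
G(r) = -5 + 2*r**2/3 (G(r) = -6 + ((r**2 + r*r) + 3)/3 = -6 + ((r**2 + r**2) + 3)/3 = -6 + (2*r**2 + 3)/3 = -6 + (3 + 2*r**2)/3 = -6 + (1 + 2*r**2/3) = -5 + 2*r**2/3)
(G(o(-5)) + 7)**2 = ((-5 + 2*((2/3)*(-5)*(3 - 1*(-5)))**2/3) + 7)**2 = ((-5 + 2*((2/3)*(-5)*(3 + 5))**2/3) + 7)**2 = ((-5 + 2*((2/3)*(-5)*8)**2/3) + 7)**2 = ((-5 + 2*(-80/3)**2/3) + 7)**2 = ((-5 + (2/3)*(6400/9)) + 7)**2 = ((-5 + 12800/27) + 7)**2 = (12665/27 + 7)**2 = (12854/27)**2 = 165225316/729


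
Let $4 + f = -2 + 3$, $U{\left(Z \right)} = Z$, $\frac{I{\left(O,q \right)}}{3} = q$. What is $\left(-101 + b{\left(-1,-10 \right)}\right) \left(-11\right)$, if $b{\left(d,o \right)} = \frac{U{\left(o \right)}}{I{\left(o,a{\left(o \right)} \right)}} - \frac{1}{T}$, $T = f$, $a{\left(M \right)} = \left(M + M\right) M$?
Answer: $\frac{66451}{60} \approx 1107.5$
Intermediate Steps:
$a{\left(M \right)} = 2 M^{2}$ ($a{\left(M \right)} = 2 M M = 2 M^{2}$)
$I{\left(O,q \right)} = 3 q$
$f = -3$ ($f = -4 + \left(-2 + 3\right) = -4 + 1 = -3$)
$T = -3$
$b{\left(d,o \right)} = \frac{1}{3} + \frac{1}{6 o}$ ($b{\left(d,o \right)} = \frac{o}{3 \cdot 2 o^{2}} - \frac{1}{-3} = \frac{o}{6 o^{2}} - - \frac{1}{3} = o \frac{1}{6 o^{2}} + \frac{1}{3} = \frac{1}{6 o} + \frac{1}{3} = \frac{1}{3} + \frac{1}{6 o}$)
$\left(-101 + b{\left(-1,-10 \right)}\right) \left(-11\right) = \left(-101 + \frac{1 + 2 \left(-10\right)}{6 \left(-10\right)}\right) \left(-11\right) = \left(-101 + \frac{1}{6} \left(- \frac{1}{10}\right) \left(1 - 20\right)\right) \left(-11\right) = \left(-101 + \frac{1}{6} \left(- \frac{1}{10}\right) \left(-19\right)\right) \left(-11\right) = \left(-101 + \frac{19}{60}\right) \left(-11\right) = \left(- \frac{6041}{60}\right) \left(-11\right) = \frac{66451}{60}$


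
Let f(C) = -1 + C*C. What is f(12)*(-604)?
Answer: -86372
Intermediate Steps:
f(C) = -1 + C²
f(12)*(-604) = (-1 + 12²)*(-604) = (-1 + 144)*(-604) = 143*(-604) = -86372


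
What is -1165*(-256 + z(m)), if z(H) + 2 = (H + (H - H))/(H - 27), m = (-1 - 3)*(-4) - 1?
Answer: 1208105/4 ≈ 3.0203e+5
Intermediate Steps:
m = 15 (m = -4*(-4) - 1 = 16 - 1 = 15)
z(H) = -2 + H/(-27 + H) (z(H) = -2 + (H + (H - H))/(H - 27) = -2 + (H + 0)/(-27 + H) = -2 + H/(-27 + H))
-1165*(-256 + z(m)) = -1165*(-256 + (54 - 1*15)/(-27 + 15)) = -1165*(-256 + (54 - 15)/(-12)) = -1165*(-256 - 1/12*39) = -1165*(-256 - 13/4) = -1165*(-1037/4) = 1208105/4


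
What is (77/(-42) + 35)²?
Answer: 39601/36 ≈ 1100.0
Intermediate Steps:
(77/(-42) + 35)² = (77*(-1/42) + 35)² = (-11/6 + 35)² = (199/6)² = 39601/36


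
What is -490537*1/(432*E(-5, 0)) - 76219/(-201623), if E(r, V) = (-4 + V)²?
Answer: -98376715823/1393618176 ≈ -70.591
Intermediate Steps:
-490537*1/(432*E(-5, 0)) - 76219/(-201623) = -490537*1/(432*(-4 + 0)²) - 76219/(-201623) = -490537/(-6*(-4)²*(-72)) - 76219*(-1/201623) = -490537/(-6*16*(-72)) + 76219/201623 = -490537/((-96*(-72))) + 76219/201623 = -490537/6912 + 76219/201623 = -98376715823/1393618176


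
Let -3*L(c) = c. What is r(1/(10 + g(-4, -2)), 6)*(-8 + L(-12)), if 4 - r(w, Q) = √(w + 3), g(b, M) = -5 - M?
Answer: -16 + 4*√154/7 ≈ -8.9088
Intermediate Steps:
r(w, Q) = 4 - √(3 + w) (r(w, Q) = 4 - √(w + 3) = 4 - √(3 + w))
L(c) = -c/3
r(1/(10 + g(-4, -2)), 6)*(-8 + L(-12)) = (4 - √(3 + 1/(10 + (-5 - 1*(-2)))))*(-8 - ⅓*(-12)) = (4 - √(3 + 1/(10 + (-5 + 2))))*(-8 + 4) = (4 - √(3 + 1/(10 - 3)))*(-4) = (4 - √(3 + 1/7))*(-4) = (4 - √(3 + ⅐))*(-4) = (4 - √(22/7))*(-4) = (4 - √154/7)*(-4) = -16 + 4*√154/7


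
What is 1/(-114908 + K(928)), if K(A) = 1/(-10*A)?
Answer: -9280/1066346241 ≈ -8.7026e-6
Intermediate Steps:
K(A) = -1/(10*A)
1/(-114908 + K(928)) = 1/(-114908 - 1/10/928) = 1/(-114908 - 1/10*1/928) = 1/(-114908 - 1/9280) = 1/(-1066346241/9280) = -9280/1066346241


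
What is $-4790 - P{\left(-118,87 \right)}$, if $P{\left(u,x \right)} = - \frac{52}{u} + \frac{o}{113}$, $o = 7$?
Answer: $- \frac{31938281}{6667} \approx -4790.5$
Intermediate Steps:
$P{\left(u,x \right)} = \frac{7}{113} - \frac{52}{u}$ ($P{\left(u,x \right)} = - \frac{52}{u} + \frac{7}{113} = \frac{7}{113} - \frac{52}{u}$)
$-4790 - P{\left(-118,87 \right)} = -4790 - \left(\frac{7}{113} - \frac{52}{-118}\right) = -4790 - \left(\frac{7}{113} - - \frac{26}{59}\right) = -4790 - \left(\frac{7}{113} + \frac{26}{59}\right) = -4790 - \frac{3351}{6667} = - \frac{31938281}{6667}$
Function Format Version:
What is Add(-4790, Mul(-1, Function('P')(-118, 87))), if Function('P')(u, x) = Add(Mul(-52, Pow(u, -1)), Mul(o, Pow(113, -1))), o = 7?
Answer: Rational(-31938281, 6667) ≈ -4790.5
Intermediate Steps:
Function('P')(u, x) = Add(Rational(7, 113), Mul(-52, Pow(u, -1))) (Function('P')(u, x) = Add(Mul(-52, Pow(u, -1)), Mul(7, Pow(113, -1))) = Add(Mul(-52, Pow(u, -1)), Mul(7, Rational(1, 113))) = Add(Mul(-52, Pow(u, -1)), Rational(7, 113)) = Add(Rational(7, 113), Mul(-52, Pow(u, -1))))
Add(-4790, Mul(-1, Function('P')(-118, 87))) = Add(-4790, Mul(-1, Add(Rational(7, 113), Mul(-52, Pow(-118, -1))))) = Add(-4790, Mul(-1, Add(Rational(7, 113), Mul(-52, Rational(-1, 118))))) = Add(-4790, Mul(-1, Add(Rational(7, 113), Rational(26, 59)))) = Add(-4790, Mul(-1, Rational(3351, 6667))) = Add(-4790, Rational(-3351, 6667)) = Rational(-31938281, 6667)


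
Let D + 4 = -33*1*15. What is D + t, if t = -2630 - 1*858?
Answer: -3987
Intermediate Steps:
D = -499 (D = -4 - 33*1*15 = -4 - 33*15 = -4 - 495 = -499)
t = -3488 (t = -2630 - 858 = -3488)
D + t = -499 - 3488 = -3987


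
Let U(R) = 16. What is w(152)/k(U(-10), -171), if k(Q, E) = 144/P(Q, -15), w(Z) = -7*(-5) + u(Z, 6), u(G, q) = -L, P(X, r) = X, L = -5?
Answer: 40/9 ≈ 4.4444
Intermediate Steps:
u(G, q) = 5 (u(G, q) = -1*(-5) = 5)
w(Z) = 40 (w(Z) = -7*(-5) + 5 = 35 + 5 = 40)
k(Q, E) = 144/Q
w(152)/k(U(-10), -171) = 40/((144/16)) = 40/((144*(1/16))) = 40/9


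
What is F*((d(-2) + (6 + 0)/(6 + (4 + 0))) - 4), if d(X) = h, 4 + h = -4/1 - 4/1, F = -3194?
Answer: 245938/5 ≈ 49188.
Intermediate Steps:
h = -12 (h = -4 + (-4/1 - 4/1) = -4 + (-4*1 - 4*1) = -4 + (-4 - 4) = -4 - 8 = -12)
d(X) = -12
F*((d(-2) + (6 + 0)/(6 + (4 + 0))) - 4) = -3194*((-12 + (6 + 0)/(6 + (4 + 0))) - 4) = -3194*((-12 + 6/(6 + 4)) - 4) = -3194*((-12 + 6/10) - 4) = -3194*((-12 + 6*(1/10)) - 4) = -3194*((-12 + 3/5) - 4) = -3194*(-57/5 - 4) = -3194*(-77/5) = 245938/5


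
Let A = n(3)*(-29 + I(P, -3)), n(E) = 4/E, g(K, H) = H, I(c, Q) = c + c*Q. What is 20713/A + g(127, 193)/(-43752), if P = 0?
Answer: -679681979/1268808 ≈ -535.69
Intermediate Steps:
I(c, Q) = c + Q*c
A = -116/3 (A = (4/3)*(-29 + 0*(1 - 3)) = (4*(⅓))*(-29 + 0*(-2)) = 4*(-29 + 0)/3 = (4/3)*(-29) = -116/3 ≈ -38.667)
20713/A + g(127, 193)/(-43752) = 20713/(-116/3) + 193/(-43752) = 20713*(-3/116) + 193*(-1/43752) = -62139/116 - 193/43752 = -679681979/1268808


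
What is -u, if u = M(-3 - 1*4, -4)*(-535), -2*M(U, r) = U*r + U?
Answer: -11235/2 ≈ -5617.5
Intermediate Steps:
M(U, r) = -U/2 - U*r/2 (M(U, r) = -(U*r + U)/2 = -(U + U*r)/2 = -U/2 - U*r/2)
u = 11235/2 (u = -(-3 - 1*4)*(1 - 4)/2*(-535) = -1/2*(-3 - 4)*(-3)*(-535) = -1/2*(-7)*(-3)*(-535) = -21/2*(-535) = 11235/2 ≈ 5617.5)
-u = -1*11235/2 = -11235/2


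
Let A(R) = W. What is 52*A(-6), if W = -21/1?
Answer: -1092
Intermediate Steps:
W = -21 (W = -21*1 = -21)
A(R) = -21
52*A(-6) = 52*(-21) = -1092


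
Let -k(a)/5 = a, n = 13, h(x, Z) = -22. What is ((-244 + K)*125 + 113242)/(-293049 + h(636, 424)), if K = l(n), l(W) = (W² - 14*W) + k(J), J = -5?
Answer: -84242/293071 ≈ -0.28745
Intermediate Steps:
k(a) = -5*a
l(W) = 25 + W² - 14*W (l(W) = (W² - 14*W) - 5*(-5) = (W² - 14*W) + 25 = 25 + W² - 14*W)
K = 12 (K = 25 + 13² - 14*13 = 25 + 169 - 182 = 12)
((-244 + K)*125 + 113242)/(-293049 + h(636, 424)) = ((-244 + 12)*125 + 113242)/(-293049 - 22) = (-232*125 + 113242)/(-293071) = (-29000 + 113242)*(-1/293071) = 84242*(-1/293071) = -84242/293071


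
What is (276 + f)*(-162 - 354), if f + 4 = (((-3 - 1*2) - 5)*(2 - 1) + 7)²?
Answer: -144996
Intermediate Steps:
f = 5 (f = -4 + (((-3 - 1*2) - 5)*(2 - 1) + 7)² = -4 + (((-3 - 2) - 5)*1 + 7)² = -4 + ((-5 - 5)*1 + 7)² = -4 + (-10*1 + 7)² = -4 + (-10 + 7)² = -4 + (-3)² = -4 + 9 = 5)
(276 + f)*(-162 - 354) = (276 + 5)*(-162 - 354) = 281*(-516) = -144996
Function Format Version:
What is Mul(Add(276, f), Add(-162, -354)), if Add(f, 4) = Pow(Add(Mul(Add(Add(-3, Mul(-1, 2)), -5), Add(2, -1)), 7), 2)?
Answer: -144996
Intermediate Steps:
f = 5 (f = Add(-4, Pow(Add(Mul(Add(Add(-3, Mul(-1, 2)), -5), Add(2, -1)), 7), 2)) = Add(-4, Pow(Add(Mul(Add(Add(-3, -2), -5), 1), 7), 2)) = Add(-4, Pow(Add(Mul(Add(-5, -5), 1), 7), 2)) = Add(-4, Pow(Add(Mul(-10, 1), 7), 2)) = Add(-4, Pow(Add(-10, 7), 2)) = Add(-4, Pow(-3, 2)) = Add(-4, 9) = 5)
Mul(Add(276, f), Add(-162, -354)) = Mul(Add(276, 5), Add(-162, -354)) = Mul(281, -516) = -144996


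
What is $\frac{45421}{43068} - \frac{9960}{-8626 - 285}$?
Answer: $\frac{833703811}{383778948} \approx 2.1724$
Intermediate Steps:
$\frac{45421}{43068} - \frac{9960}{-8626 - 285} = 45421 \cdot \frac{1}{43068} - \frac{9960}{-8911} = \frac{45421}{43068} - - \frac{9960}{8911} = \frac{45421}{43068} + \frac{9960}{8911} = \frac{833703811}{383778948}$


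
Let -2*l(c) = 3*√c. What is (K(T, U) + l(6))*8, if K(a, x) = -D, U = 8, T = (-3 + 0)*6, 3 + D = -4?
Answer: 56 - 12*√6 ≈ 26.606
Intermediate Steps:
D = -7 (D = -3 - 4 = -7)
l(c) = -3*√c/2
T = -18 (T = -3*6 = -18)
K(a, x) = 7 (K(a, x) = -1*(-7) = 7)
(K(T, U) + l(6))*8 = (7 - 3*√6/2)*8 = 56 - 12*√6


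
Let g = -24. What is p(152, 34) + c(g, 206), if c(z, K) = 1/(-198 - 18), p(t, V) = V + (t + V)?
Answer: 47519/216 ≈ 220.00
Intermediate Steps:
p(t, V) = t + 2*V (p(t, V) = V + (V + t) = t + 2*V)
c(z, K) = -1/216 (c(z, K) = 1/(-216) = -1/216)
p(152, 34) + c(g, 206) = (152 + 2*34) - 1/216 = (152 + 68) - 1/216 = 220 - 1/216 = 47519/216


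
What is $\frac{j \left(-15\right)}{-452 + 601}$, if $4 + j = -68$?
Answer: $\frac{1080}{149} \approx 7.2483$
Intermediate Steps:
$j = -72$ ($j = -4 - 68 = -72$)
$\frac{j \left(-15\right)}{-452 + 601} = \frac{\left(-72\right) \left(-15\right)}{-452 + 601} = \frac{1080}{149}$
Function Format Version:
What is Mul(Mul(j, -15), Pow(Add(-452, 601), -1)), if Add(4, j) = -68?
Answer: Rational(1080, 149) ≈ 7.2483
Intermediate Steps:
j = -72 (j = Add(-4, -68) = -72)
Mul(Mul(j, -15), Pow(Add(-452, 601), -1)) = Mul(Mul(-72, -15), Pow(Add(-452, 601), -1)) = Mul(1080, Pow(149, -1)) = Mul(1080, Rational(1, 149)) = Rational(1080, 149)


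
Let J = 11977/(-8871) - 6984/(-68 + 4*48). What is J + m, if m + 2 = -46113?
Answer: -12697531168/275001 ≈ -46173.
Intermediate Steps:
m = -46115 (m = -2 - 46113 = -46115)
J = -15860053/275001 (J = 11977*(-1/8871) - 6984/(-68 + 192) = -11977/8871 - 6984/124 = -11977/8871 - 6984*1/124 = -11977/8871 - 1746/31 = -15860053/275001 ≈ -57.673)
J + m = -15860053/275001 - 46115 = -12697531168/275001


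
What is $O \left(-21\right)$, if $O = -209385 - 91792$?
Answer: $6324717$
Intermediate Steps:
$O = -301177$ ($O = -209385 - 91792 = -301177$)
$O \left(-21\right) = \left(-301177\right) \left(-21\right) = 6324717$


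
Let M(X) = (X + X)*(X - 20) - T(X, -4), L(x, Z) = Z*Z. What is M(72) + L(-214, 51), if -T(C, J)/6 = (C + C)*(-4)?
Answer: 6633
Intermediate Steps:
L(x, Z) = Z**2
T(C, J) = 48*C (T(C, J) = -6*(C + C)*(-4) = -6*2*C*(-4) = -(-48)*C = 48*C)
M(X) = -48*X + 2*X*(-20 + X) (M(X) = (X + X)*(X - 20) - 48*X = (2*X)*(-20 + X) - 48*X = 2*X*(-20 + X) - 48*X = -48*X + 2*X*(-20 + X))
M(72) + L(-214, 51) = 2*72*(-44 + 72) + 51**2 = 2*72*28 + 2601 = 4032 + 2601 = 6633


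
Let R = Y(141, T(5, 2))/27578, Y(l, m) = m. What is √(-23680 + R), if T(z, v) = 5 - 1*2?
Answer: I*√18009731186386/27578 ≈ 153.88*I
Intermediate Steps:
T(z, v) = 3 (T(z, v) = 5 - 2 = 3)
R = 3/27578 ≈ 0.00010878
√(-23680 + R) = √(-23680 + 3/27578) = √(-653047037/27578) = I*√18009731186386/27578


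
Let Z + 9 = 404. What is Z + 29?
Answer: 424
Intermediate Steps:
Z = 395 (Z = -9 + 404 = 395)
Z + 29 = 395 + 29 = 424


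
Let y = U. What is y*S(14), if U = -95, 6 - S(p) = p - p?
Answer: -570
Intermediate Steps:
S(p) = 6 (S(p) = 6 - (p - p) = 6 - 1*0 = 6 + 0 = 6)
y = -95
y*S(14) = -95*6 = -570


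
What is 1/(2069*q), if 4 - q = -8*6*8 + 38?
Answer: 1/724150 ≈ 1.3809e-6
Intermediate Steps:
q = 350 (q = 4 - (-8*6*8 + 38) = 4 - (-48*8 + 38) = 4 - (-384 + 38) = 4 - 1*(-346) = 4 + 346 = 350)
1/(2069*q) = 1/(2069*350) = (1/2069)*(1/350) = 1/724150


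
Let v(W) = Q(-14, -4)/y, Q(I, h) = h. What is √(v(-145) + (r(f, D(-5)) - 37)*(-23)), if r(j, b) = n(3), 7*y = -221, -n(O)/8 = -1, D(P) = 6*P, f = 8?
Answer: √32583135/221 ≈ 25.829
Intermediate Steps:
n(O) = 8 (n(O) = -8*(-1) = 8)
y = -221/7 (y = (⅐)*(-221) = -221/7 ≈ -31.571)
r(j, b) = 8
v(W) = 28/221 (v(W) = -4/(-221/7) = -4*(-7/221) = 28/221)
√(v(-145) + (r(f, D(-5)) - 37)*(-23)) = √(28/221 + (8 - 37)*(-23)) = √(28/221 - 29*(-23)) = √(28/221 + 667) = √(147435/221) = √32583135/221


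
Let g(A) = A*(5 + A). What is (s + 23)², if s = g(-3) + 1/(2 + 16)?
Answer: 94249/324 ≈ 290.89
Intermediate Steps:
s = -107/18 (s = -3*(5 - 3) + 1/(2 + 16) = -3*2 + 1/18 = -6 + 1/18 = -107/18 ≈ -5.9444)
(s + 23)² = (-107/18 + 23)² = (307/18)² = 94249/324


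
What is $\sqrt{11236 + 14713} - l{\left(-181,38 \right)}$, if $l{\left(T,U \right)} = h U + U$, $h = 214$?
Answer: $-8170 + \sqrt{25949} \approx -8008.9$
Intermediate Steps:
$l{\left(T,U \right)} = 215 U$ ($l{\left(T,U \right)} = 214 U + U = 215 U$)
$\sqrt{11236 + 14713} - l{\left(-181,38 \right)} = \sqrt{11236 + 14713} - 215 \cdot 38 = \sqrt{25949} - 8170 = -8170 + \sqrt{25949}$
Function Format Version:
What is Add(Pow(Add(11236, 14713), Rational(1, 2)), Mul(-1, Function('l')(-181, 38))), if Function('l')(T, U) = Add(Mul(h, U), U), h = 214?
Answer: Add(-8170, Pow(25949, Rational(1, 2))) ≈ -8008.9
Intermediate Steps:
Function('l')(T, U) = Mul(215, U) (Function('l')(T, U) = Add(Mul(214, U), U) = Mul(215, U))
Add(Pow(Add(11236, 14713), Rational(1, 2)), Mul(-1, Function('l')(-181, 38))) = Add(Pow(Add(11236, 14713), Rational(1, 2)), Mul(-1, Mul(215, 38))) = Add(Pow(25949, Rational(1, 2)), Mul(-1, 8170)) = Add(Pow(25949, Rational(1, 2)), -8170) = Add(-8170, Pow(25949, Rational(1, 2)))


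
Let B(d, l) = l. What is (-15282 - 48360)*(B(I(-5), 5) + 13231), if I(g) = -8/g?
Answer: -842365512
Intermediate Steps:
(-15282 - 48360)*(B(I(-5), 5) + 13231) = (-15282 - 48360)*(5 + 13231) = -63642*13236 = -842365512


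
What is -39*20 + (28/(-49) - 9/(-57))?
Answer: -103795/133 ≈ -780.41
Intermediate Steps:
-39*20 + (28/(-49) - 9/(-57)) = -780 + (28*(-1/49) - 9*(-1/57)) = -780 + (-4/7 + 3/19) = -780 - 55/133 = -103795/133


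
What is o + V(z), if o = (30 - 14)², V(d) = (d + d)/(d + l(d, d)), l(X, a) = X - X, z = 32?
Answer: 258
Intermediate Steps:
l(X, a) = 0
V(d) = 2 (V(d) = (d + d)/(d + 0) = (2*d)/d = 2)
o = 256 (o = 16² = 256)
o + V(z) = 256 + 2 = 258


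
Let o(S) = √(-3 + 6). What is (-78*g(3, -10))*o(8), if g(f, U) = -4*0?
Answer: 0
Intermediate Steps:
g(f, U) = 0
o(S) = √3
(-78*g(3, -10))*o(8) = (-78*0)*√3 = 0*√3 = 0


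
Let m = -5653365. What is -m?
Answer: 5653365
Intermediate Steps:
-m = -1*(-5653365) = 5653365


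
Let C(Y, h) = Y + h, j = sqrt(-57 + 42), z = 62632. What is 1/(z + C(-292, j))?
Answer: 4156/259085041 - I*sqrt(15)/3886275615 ≈ 1.6041e-5 - 9.9658e-10*I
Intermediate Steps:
j = I*sqrt(15) (j = sqrt(-15) = I*sqrt(15) ≈ 3.873*I)
1/(z + C(-292, j)) = 1/(62632 + (-292 + I*sqrt(15))) = 1/(62340 + I*sqrt(15))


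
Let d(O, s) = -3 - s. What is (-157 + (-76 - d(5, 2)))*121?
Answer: -27588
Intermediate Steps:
(-157 + (-76 - d(5, 2)))*121 = (-157 + (-76 - (-3 - 1*2)))*121 = (-157 + (-76 - (-3 - 2)))*121 = (-157 + (-76 - 1*(-5)))*121 = (-157 + (-76 + 5))*121 = (-157 - 71)*121 = -228*121 = -27588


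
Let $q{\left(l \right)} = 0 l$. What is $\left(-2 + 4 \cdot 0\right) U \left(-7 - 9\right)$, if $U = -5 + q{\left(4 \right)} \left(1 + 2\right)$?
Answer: $-160$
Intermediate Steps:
$q{\left(l \right)} = 0$
$U = -5$ ($U = -5 + 0 \left(1 + 2\right) = -5 + 0 \cdot 3 = -5 + 0 = -5$)
$\left(-2 + 4 \cdot 0\right) U \left(-7 - 9\right) = \left(-2 + 4 \cdot 0\right) \left(-5\right) \left(-7 - 9\right) = \left(-2 + 0\right) \left(-5\right) \left(-16\right) = \left(-2\right) \left(-5\right) \left(-16\right) = 10 \left(-16\right) = -160$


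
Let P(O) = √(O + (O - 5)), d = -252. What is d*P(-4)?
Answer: -252*I*√13 ≈ -908.6*I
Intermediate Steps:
P(O) = √(-5 + 2*O) (P(O) = √(O + (-5 + O)) = √(-5 + 2*O))
d*P(-4) = -252*√(-5 + 2*(-4)) = -252*√(-5 - 8) = -252*I*√13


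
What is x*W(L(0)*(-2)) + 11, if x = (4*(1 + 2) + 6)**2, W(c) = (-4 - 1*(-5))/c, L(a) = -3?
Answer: 65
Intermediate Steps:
W(c) = 1/c (W(c) = (-4 + 5)/c = 1/c)
x = 324 (x = (4*3 + 6)**2 = (12 + 6)**2 = 18**2 = 324)
x*W(L(0)*(-2)) + 11 = 324/((-3*(-2))) + 11 = 324/6 + 11 = 324*(1/6) + 11 = 54 + 11 = 65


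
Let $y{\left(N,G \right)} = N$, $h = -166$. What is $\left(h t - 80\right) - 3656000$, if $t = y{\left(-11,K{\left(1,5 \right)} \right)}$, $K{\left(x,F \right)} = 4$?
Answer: $-3654254$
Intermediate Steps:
$t = -11$
$\left(h t - 80\right) - 3656000 = \left(\left(-166\right) \left(-11\right) - 80\right) - 3656000 = \left(1826 - 80\right) - 3656000 = 1746 - 3656000 = -3654254$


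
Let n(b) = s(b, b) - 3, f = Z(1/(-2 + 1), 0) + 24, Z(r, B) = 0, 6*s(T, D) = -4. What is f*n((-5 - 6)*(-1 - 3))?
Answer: -88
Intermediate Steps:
s(T, D) = -2/3 (s(T, D) = (1/6)*(-4) = -2/3)
f = 24 (f = 0 + 24 = 24)
n(b) = -11/3 (n(b) = -2/3 - 3 = -11/3)
f*n((-5 - 6)*(-1 - 3)) = 24*(-11/3) = -88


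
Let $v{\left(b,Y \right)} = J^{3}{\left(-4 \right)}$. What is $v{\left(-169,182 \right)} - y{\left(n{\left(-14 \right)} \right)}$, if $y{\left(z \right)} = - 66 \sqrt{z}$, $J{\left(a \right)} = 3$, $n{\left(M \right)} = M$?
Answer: $27 + 66 i \sqrt{14} \approx 27.0 + 246.95 i$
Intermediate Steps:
$v{\left(b,Y \right)} = 27$ ($v{\left(b,Y \right)} = 3^{3} = 27$)
$v{\left(-169,182 \right)} - y{\left(n{\left(-14 \right)} \right)} = 27 - - 66 \sqrt{-14} = 27 - - 66 i \sqrt{14} = 27 + 66 i \sqrt{14}$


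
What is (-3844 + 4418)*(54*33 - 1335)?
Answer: 256578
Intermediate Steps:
(-3844 + 4418)*(54*33 - 1335) = 574*(1782 - 1335) = 574*447 = 256578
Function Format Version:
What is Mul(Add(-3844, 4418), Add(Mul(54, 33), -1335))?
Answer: 256578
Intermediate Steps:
Mul(Add(-3844, 4418), Add(Mul(54, 33), -1335)) = Mul(574, Add(1782, -1335)) = Mul(574, 447) = 256578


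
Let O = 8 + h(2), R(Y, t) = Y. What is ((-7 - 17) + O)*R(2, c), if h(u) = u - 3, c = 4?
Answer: -34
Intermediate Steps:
h(u) = -3 + u
O = 7 (O = 8 + (-3 + 2) = 8 - 1 = 7)
((-7 - 17) + O)*R(2, c) = ((-7 - 17) + 7)*2 = (-24 + 7)*2 = -17*2 = -34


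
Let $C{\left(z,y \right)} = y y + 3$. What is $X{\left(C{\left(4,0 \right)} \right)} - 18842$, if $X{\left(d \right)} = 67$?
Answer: $-18775$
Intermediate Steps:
$C{\left(z,y \right)} = 3 + y^{2}$ ($C{\left(z,y \right)} = y^{2} + 3 = 3 + y^{2}$)
$X{\left(C{\left(4,0 \right)} \right)} - 18842 = 67 - 18842 = -18775$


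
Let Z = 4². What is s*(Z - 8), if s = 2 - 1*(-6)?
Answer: 64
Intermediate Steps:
s = 8 (s = 2 + 6 = 8)
Z = 16
s*(Z - 8) = 8*(16 - 8) = 8*8 = 64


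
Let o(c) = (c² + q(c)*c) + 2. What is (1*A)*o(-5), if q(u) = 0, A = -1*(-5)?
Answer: 135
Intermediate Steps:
A = 5
o(c) = 2 + c² (o(c) = (c² + 0*c) + 2 = (c² + 0) + 2 = c² + 2 = 2 + c²)
(1*A)*o(-5) = (1*5)*(2 + (-5)²) = 5*(2 + 25) = 5*27 = 135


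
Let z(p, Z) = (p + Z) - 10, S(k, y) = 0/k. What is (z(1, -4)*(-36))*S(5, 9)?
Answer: 0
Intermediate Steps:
S(k, y) = 0
z(p, Z) = -10 + Z + p (z(p, Z) = (Z + p) - 10 = -10 + Z + p)
(z(1, -4)*(-36))*S(5, 9) = ((-10 - 4 + 1)*(-36))*0 = -13*(-36)*0 = 468*0 = 0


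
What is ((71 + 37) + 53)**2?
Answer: 25921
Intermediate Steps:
((71 + 37) + 53)**2 = (108 + 53)**2 = 161**2 = 25921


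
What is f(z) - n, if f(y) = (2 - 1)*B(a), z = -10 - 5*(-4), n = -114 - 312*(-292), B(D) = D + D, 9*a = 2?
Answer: -818906/9 ≈ -90990.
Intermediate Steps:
a = 2/9 (a = (⅑)*2 = 2/9 ≈ 0.22222)
B(D) = 2*D
n = 90990 (n = -114 + 91104 = 90990)
z = 10 (z = -10 + 20 = 10)
f(y) = 4/9 (f(y) = (2 - 1)*(2*(2/9)) = 1*(4/9) = 4/9)
f(z) - n = 4/9 - 1*90990 = 4/9 - 90990 = -818906/9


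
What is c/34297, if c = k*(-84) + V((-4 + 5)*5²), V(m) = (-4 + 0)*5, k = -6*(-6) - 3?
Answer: -2792/34297 ≈ -0.081407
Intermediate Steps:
k = 33 (k = 36 - 3 = 33)
V(m) = -20 (V(m) = -4*5 = -20)
c = -2792 (c = 33*(-84) - 20 = -2772 - 20 = -2792)
c/34297 = -2792/34297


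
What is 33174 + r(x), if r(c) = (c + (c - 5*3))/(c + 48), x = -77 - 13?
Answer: 464501/14 ≈ 33179.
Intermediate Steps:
x = -90
r(c) = (-15 + 2*c)/(48 + c) (r(c) = (c + (c - 15))/(48 + c) = (c + (-15 + c))/(48 + c) = (-15 + 2*c)/(48 + c))
33174 + r(x) = 33174 + (-15 + 2*(-90))/(48 - 90) = 33174 + (-15 - 180)/(-42) = 33174 - 1/42*(-195) = 33174 + 65/14 = 464501/14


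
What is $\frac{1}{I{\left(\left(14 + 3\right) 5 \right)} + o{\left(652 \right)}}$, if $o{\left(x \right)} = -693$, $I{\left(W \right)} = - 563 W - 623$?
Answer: $- \frac{1}{49171} \approx -2.0337 \cdot 10^{-5}$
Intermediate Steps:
$I{\left(W \right)} = -623 - 563 W$
$\frac{1}{I{\left(\left(14 + 3\right) 5 \right)} + o{\left(652 \right)}} = \frac{1}{\left(-623 - 563 \left(14 + 3\right) 5\right) - 693} = \frac{1}{\left(-623 - 563 \cdot 17 \cdot 5\right) - 693} = \frac{1}{\left(-623 - 47855\right) - 693} = \frac{1}{-48478 - 693} = \frac{1}{-49171} = - \frac{1}{49171}$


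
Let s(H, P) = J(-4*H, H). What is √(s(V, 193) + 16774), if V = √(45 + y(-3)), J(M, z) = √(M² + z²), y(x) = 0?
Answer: √(16774 + 3*√85) ≈ 129.62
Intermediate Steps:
V = 3*√5 (V = √(45 + 0) = √45 = 3*√5 ≈ 6.7082)
s(H, P) = √17*√(H²) (s(H, P) = √((-4*H)² + H²) = √(16*H² + H²) = √(17*H²) = √17*√(H²))
√(s(V, 193) + 16774) = √(√17*√((3*√5)²) + 16774) = √(√17*√45 + 16774) = √(√17*(3*√5) + 16774) = √(3*√85 + 16774) = √(16774 + 3*√85)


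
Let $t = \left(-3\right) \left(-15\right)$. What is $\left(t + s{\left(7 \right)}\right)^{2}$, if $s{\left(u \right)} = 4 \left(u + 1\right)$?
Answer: $5929$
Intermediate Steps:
$s{\left(u \right)} = 4 + 4 u$ ($s{\left(u \right)} = 4 \left(1 + u\right) = 4 + 4 u$)
$t = 45$
$\left(t + s{\left(7 \right)}\right)^{2} = \left(45 + \left(4 + 4 \cdot 7\right)\right)^{2} = \left(45 + \left(4 + 28\right)\right)^{2} = \left(45 + 32\right)^{2} = 77^{2} = 5929$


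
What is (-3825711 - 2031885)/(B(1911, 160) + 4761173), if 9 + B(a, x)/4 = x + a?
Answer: -1952532/1589807 ≈ -1.2282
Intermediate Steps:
B(a, x) = -36 + 4*a + 4*x (B(a, x) = -36 + 4*(x + a) = -36 + 4*(a + x) = -36 + (4*a + 4*x) = -36 + 4*a + 4*x)
(-3825711 - 2031885)/(B(1911, 160) + 4761173) = (-3825711 - 2031885)/((-36 + 4*1911 + 4*160) + 4761173) = -5857596/((-36 + 7644 + 640) + 4761173) = -5857596/(8248 + 4761173) = -5857596/4769421 = -5857596*1/4769421 = -1952532/1589807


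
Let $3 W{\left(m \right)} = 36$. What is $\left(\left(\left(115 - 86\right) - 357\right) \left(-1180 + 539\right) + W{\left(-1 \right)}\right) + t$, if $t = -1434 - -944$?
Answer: $209770$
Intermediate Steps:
$W{\left(m \right)} = 12$ ($W{\left(m \right)} = \frac{1}{3} \cdot 36 = 12$)
$t = -490$ ($t = -1434 + 944 = -490$)
$\left(\left(\left(115 - 86\right) - 357\right) \left(-1180 + 539\right) + W{\left(-1 \right)}\right) + t = \left(\left(\left(115 - 86\right) - 357\right) \left(-1180 + 539\right) + 12\right) - 490 = \left(\left(29 - 357\right) \left(-641\right) + 12\right) - 490 = \left(\left(-328\right) \left(-641\right) + 12\right) - 490 = \left(210248 + 12\right) - 490 = 210260 - 490 = 209770$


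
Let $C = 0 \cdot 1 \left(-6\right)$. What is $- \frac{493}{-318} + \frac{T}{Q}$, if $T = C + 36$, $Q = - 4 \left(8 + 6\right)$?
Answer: $\frac{1010}{1113} \approx 0.90746$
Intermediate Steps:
$C = 0$ ($C = 0 \left(-6\right) = 0$)
$Q = -56$ ($Q = \left(-4\right) 14 = -56$)
$T = 36$ ($T = 0 + 36 = 36$)
$- \frac{493}{-318} + \frac{T}{Q} = - \frac{493}{-318} + \frac{36}{-56} = \left(-493\right) \left(- \frac{1}{318}\right) + 36 \left(- \frac{1}{56}\right) = \frac{493}{318} - \frac{9}{14} = \frac{1010}{1113}$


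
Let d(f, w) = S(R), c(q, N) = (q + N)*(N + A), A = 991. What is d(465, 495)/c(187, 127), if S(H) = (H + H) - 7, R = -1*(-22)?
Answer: 37/351052 ≈ 0.00010540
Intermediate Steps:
R = 22
S(H) = -7 + 2*H (S(H) = 2*H - 7 = -7 + 2*H)
c(q, N) = (991 + N)*(N + q) (c(q, N) = (q + N)*(N + 991) = (N + q)*(991 + N) = (991 + N)*(N + q))
d(f, w) = 37 (d(f, w) = -7 + 2*22 = -7 + 44 = 37)
d(465, 495)/c(187, 127) = 37/(127**2 + 991*127 + 991*187 + 127*187) = 37/(16129 + 125857 + 185317 + 23749) = 37/351052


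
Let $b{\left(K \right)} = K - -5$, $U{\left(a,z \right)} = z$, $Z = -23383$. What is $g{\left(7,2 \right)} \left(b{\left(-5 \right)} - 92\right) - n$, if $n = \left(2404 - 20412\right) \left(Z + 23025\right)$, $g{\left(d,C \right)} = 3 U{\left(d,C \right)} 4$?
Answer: $-6449072$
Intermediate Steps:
$b{\left(K \right)} = 5 + K$ ($b{\left(K \right)} = K + 5 = 5 + K$)
$g{\left(d,C \right)} = 12 C$ ($g{\left(d,C \right)} = 3 C 4 = 12 C$)
$n = 6446864$ ($n = \left(2404 - 20412\right) \left(-23383 + 23025\right) = \left(-18008\right) \left(-358\right) = 6446864$)
$g{\left(7,2 \right)} \left(b{\left(-5 \right)} - 92\right) - n = 12 \cdot 2 \left(\left(5 - 5\right) - 92\right) - 6446864 = 24 \left(0 - 92\right) - 6446864 = 24 \left(-92\right) - 6446864 = -2208 - 6446864 = -6449072$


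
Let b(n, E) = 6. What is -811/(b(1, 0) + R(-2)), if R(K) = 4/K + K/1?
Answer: -811/2 ≈ -405.50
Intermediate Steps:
R(K) = K + 4/K (R(K) = 4/K + K*1 = 4/K + K = K + 4/K)
-811/(b(1, 0) + R(-2)) = -811/(6 + (-2 + 4/(-2))) = -811/(6 + (-2 + 4*(-½))) = -811/(6 + (-2 - 2)) = -811/(6 - 4) = -811/2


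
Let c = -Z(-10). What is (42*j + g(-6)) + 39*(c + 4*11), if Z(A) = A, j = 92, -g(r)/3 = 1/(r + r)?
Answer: 23881/4 ≈ 5970.3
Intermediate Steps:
g(r) = -3/(2*r) (g(r) = -3/(r + r) = -3*1/(2*r) = -3/(2*r))
c = 10 (c = -1*(-10) = 10)
(42*j + g(-6)) + 39*(c + 4*11) = (42*92 - 3/2/(-6)) + 39*(10 + 4*11) = (3864 - 3/2*(-⅙)) + 39*(10 + 44) = (3864 + ¼) + 39*54 = 15457/4 + 2106 = 23881/4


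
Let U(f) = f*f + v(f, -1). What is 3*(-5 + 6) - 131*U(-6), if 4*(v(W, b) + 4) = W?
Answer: -7985/2 ≈ -3992.5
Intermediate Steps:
v(W, b) = -4 + W/4
U(f) = -4 + f² + f/4 (U(f) = f*f + (-4 + f/4) = f² + (-4 + f/4) = -4 + f² + f/4)
3*(-5 + 6) - 131*U(-6) = 3*(-5 + 6) - 131*(-4 + (-6)² + (¼)*(-6)) = 3*1 - 131*(-4 + 36 - 3/2) = 3 - 131*61/2 = 3 - 7991/2 = -7985/2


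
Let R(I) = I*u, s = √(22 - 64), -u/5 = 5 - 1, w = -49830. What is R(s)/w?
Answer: 2*I*√42/4983 ≈ 0.0026011*I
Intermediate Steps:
u = -20 (u = -5*(5 - 1) = -5*4 = -20)
s = I*√42 (s = √(-42) = I*√42 ≈ 6.4807*I)
R(I) = -20*I (R(I) = I*(-20) = -20*I)
R(s)/w = -20*I*√42/(-49830) = -20*I*√42*(-1/49830) = 2*I*√42/4983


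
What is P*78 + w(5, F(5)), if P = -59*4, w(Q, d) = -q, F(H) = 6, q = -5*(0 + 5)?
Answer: -18383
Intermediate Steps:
q = -25 (q = -5*5 = -25)
w(Q, d) = 25 (w(Q, d) = -1*(-25) = 25)
P = -236
P*78 + w(5, F(5)) = -236*78 + 25 = -18408 + 25 = -18383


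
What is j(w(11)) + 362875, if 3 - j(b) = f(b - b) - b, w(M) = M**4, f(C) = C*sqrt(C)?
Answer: 377519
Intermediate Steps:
f(C) = C**(3/2)
j(b) = 3 + b (j(b) = 3 - ((b - b)**(3/2) - b) = 3 - (0**(3/2) - b) = 3 - (0 - b) = 3 - (-1)*b = 3 + b)
j(w(11)) + 362875 = (3 + 11**4) + 362875 = (3 + 14641) + 362875 = 14644 + 362875 = 377519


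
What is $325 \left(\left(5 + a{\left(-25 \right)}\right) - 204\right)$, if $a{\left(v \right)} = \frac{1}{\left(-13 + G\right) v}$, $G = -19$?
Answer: $- \frac{2069587}{32} \approx -64675.0$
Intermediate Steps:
$a{\left(v \right)} = - \frac{1}{32 v}$ ($a{\left(v \right)} = \frac{1}{\left(-13 - 19\right) v} = \frac{1}{\left(-32\right) v} = - \frac{1}{32 v}$)
$325 \left(\left(5 + a{\left(-25 \right)}\right) - 204\right) = 325 \left(\left(5 - \frac{1}{32 \left(-25\right)}\right) - 204\right) = 325 \left(\left(5 - - \frac{1}{800}\right) - 204\right) = 325 \left(\left(5 + \frac{1}{800}\right) - 204\right) = 325 \left(\frac{4001}{800} - 204\right) = 325 \left(- \frac{159199}{800}\right) = - \frac{2069587}{32}$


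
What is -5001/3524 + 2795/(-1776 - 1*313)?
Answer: -20296669/7361636 ≈ -2.7571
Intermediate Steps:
-5001/3524 + 2795/(-1776 - 1*313) = -5001*1/3524 + 2795/(-1776 - 313) = -5001/3524 + 2795/(-2089) = -5001/3524 + 2795*(-1/2089) = -5001/3524 - 2795/2089 = -20296669/7361636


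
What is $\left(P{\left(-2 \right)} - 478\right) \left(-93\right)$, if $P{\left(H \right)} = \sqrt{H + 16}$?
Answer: $44454 - 93 \sqrt{14} \approx 44106.0$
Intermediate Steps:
$P{\left(H \right)} = \sqrt{16 + H}$
$\left(P{\left(-2 \right)} - 478\right) \left(-93\right) = \left(\sqrt{16 - 2} - 478\right) \left(-93\right) = \left(\sqrt{14} - 478\right) \left(-93\right) = \left(-478 + \sqrt{14}\right) \left(-93\right) = 44454 - 93 \sqrt{14}$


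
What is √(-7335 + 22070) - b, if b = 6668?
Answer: -6668 + √14735 ≈ -6546.6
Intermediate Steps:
√(-7335 + 22070) - b = √(-7335 + 22070) - 1*6668 = √14735 - 6668 = -6668 + √14735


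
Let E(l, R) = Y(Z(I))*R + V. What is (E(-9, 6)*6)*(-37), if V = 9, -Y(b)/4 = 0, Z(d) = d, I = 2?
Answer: -1998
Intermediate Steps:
Y(b) = 0 (Y(b) = -4*0 = 0)
E(l, R) = 9 (E(l, R) = 0*R + 9 = 0 + 9 = 9)
(E(-9, 6)*6)*(-37) = (9*6)*(-37) = 54*(-37) = -1998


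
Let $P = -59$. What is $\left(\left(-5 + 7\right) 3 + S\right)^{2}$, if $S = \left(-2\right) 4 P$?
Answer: $228484$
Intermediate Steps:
$S = 472$ ($S = \left(-2\right) 4 \left(-59\right) = \left(-8\right) \left(-59\right) = 472$)
$\left(\left(-5 + 7\right) 3 + S\right)^{2} = \left(\left(-5 + 7\right) 3 + 472\right)^{2} = \left(2 \cdot 3 + 472\right)^{2} = \left(6 + 472\right)^{2} = 478^{2} = 228484$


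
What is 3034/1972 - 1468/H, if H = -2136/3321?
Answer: 100212815/43877 ≈ 2283.9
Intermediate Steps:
H = -712/1107 (H = -2136*1/3321 = -712/1107 ≈ -0.64318)
3034/1972 - 1468/H = 3034/1972 - 1468/(-712/1107) = 3034*(1/1972) - 1468*(-1107/712) = 1517/986 + 406269/178 = 100212815/43877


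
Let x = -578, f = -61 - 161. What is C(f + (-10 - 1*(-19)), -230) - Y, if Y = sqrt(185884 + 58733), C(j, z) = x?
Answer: -578 - sqrt(244617) ≈ -1072.6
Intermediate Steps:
f = -222
C(j, z) = -578
Y = sqrt(244617) ≈ 494.59
C(f + (-10 - 1*(-19)), -230) - Y = -578 - sqrt(244617)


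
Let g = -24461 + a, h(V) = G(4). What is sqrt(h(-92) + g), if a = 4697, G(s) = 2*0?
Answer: 18*I*sqrt(61) ≈ 140.58*I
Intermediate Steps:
G(s) = 0
h(V) = 0
g = -19764 (g = -24461 + 4697 = -19764)
sqrt(h(-92) + g) = sqrt(0 - 19764) = sqrt(-19764) = 18*I*sqrt(61)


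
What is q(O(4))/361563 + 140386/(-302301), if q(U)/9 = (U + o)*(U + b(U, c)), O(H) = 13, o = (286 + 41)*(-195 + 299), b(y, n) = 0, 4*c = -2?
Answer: 384179249413/36433618821 ≈ 10.545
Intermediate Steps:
c = -½ (c = (¼)*(-2) = -½ ≈ -0.50000)
o = 34008 (o = 327*104 = 34008)
q(U) = 9*U*(34008 + U) (q(U) = 9*((U + 34008)*(U + 0)) = 9*((34008 + U)*U) = 9*(U*(34008 + U)) = 9*U*(34008 + U))
q(O(4))/361563 + 140386/(-302301) = (9*13*(34008 + 13))/361563 + 140386/(-302301) = (9*13*34021)*(1/361563) + 140386*(-1/302301) = 3980457*(1/361563) - 140386/302301 = 1326819/120521 - 140386/302301 = 384179249413/36433618821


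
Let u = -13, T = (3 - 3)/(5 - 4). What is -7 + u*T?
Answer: -7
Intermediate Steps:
T = 0 (T = 0/1 = 0*1 = 0)
-7 + u*T = -7 - 13*0 = -7 + 0 = -7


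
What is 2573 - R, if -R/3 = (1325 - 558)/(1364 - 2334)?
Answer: 2493509/970 ≈ 2570.6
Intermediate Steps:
R = 2301/970 (R = -3*(1325 - 558)/(1364 - 2334) = -2301/(-970) = -2301*(-1)/970 = -3*(-767/970) = 2301/970 ≈ 2.3722)
2573 - R = 2573 - 1*2301/970 = 2573 - 2301/970 = 2493509/970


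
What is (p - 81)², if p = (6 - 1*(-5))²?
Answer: 1600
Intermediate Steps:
p = 121 (p = (6 + 5)² = 11² = 121)
(p - 81)² = (121 - 81)² = 40² = 1600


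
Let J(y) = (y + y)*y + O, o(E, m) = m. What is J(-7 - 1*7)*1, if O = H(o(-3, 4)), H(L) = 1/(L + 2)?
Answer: 2353/6 ≈ 392.17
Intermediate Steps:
H(L) = 1/(2 + L)
O = ⅙ (O = 1/(2 + 4) = 1/6 = ⅙ ≈ 0.16667)
J(y) = ⅙ + 2*y² (J(y) = (y + y)*y + ⅙ = (2*y)*y + ⅙ = 2*y² + ⅙ = ⅙ + 2*y²)
J(-7 - 1*7)*1 = (⅙ + 2*(-7 - 1*7)²)*1 = (⅙ + 2*(-7 - 7)²)*1 = (⅙ + 2*(-14)²)*1 = (⅙ + 2*196)*1 = (⅙ + 392)*1 = (2353/6)*1 = 2353/6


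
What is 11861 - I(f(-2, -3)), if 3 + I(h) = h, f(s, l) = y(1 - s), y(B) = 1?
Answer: 11863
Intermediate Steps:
f(s, l) = 1
I(h) = -3 + h
11861 - I(f(-2, -3)) = 11861 - (-3 + 1) = 11861 - 1*(-2) = 11861 + 2 = 11863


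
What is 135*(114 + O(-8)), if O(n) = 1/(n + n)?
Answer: 246105/16 ≈ 15382.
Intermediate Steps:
O(n) = 1/(2*n)
135*(114 + O(-8)) = 135*(114 + (½)/(-8)) = 135*(114 + (½)*(-⅛)) = 135*(114 - 1/16) = 135*(1823/16) = 246105/16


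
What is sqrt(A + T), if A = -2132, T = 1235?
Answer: I*sqrt(897) ≈ 29.95*I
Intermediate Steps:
sqrt(A + T) = sqrt(-2132 + 1235) = sqrt(-897) = I*sqrt(897)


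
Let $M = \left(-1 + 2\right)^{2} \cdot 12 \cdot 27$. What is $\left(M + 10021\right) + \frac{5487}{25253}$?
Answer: $\frac{261247772}{25253} \approx 10345.0$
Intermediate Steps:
$M = 324$ ($M = 1^{2} \cdot 12 \cdot 27 = 1 \cdot 12 \cdot 27 = 12 \cdot 27 = 324$)
$\left(M + 10021\right) + \frac{5487}{25253} = \left(324 + 10021\right) + \frac{5487}{25253} = 10345 + 5487 \cdot \frac{1}{25253} = 10345 + \frac{5487}{25253} = \frac{261247772}{25253}$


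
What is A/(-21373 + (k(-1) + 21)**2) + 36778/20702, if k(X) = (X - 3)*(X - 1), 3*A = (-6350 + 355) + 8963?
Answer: 275491769/159395049 ≈ 1.7284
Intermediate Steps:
A = 2968/3 (A = ((-6350 + 355) + 8963)/3 = (-5995 + 8963)/3 = (1/3)*2968 = 2968/3 ≈ 989.33)
k(X) = (-1 + X)*(-3 + X) (k(X) = (-3 + X)*(-1 + X) = (-1 + X)*(-3 + X))
A/(-21373 + (k(-1) + 21)**2) + 36778/20702 = 2968/(3*(-21373 + ((3 + (-1)**2 - 4*(-1)) + 21)**2)) + 36778/20702 = 2968/(3*(-21373 + ((3 + 1 + 4) + 21)**2)) + 36778*(1/20702) = 2968/(3*(-21373 + (8 + 21)**2)) + 18389/10351 = 2968/(3*(-21373 + 29**2)) + 18389/10351 = 2968/(3*(-21373 + 841)) + 18389/10351 = (2968/3)/(-20532) + 18389/10351 = (2968/3)*(-1/20532) + 18389/10351 = -742/15399 + 18389/10351 = 275491769/159395049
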